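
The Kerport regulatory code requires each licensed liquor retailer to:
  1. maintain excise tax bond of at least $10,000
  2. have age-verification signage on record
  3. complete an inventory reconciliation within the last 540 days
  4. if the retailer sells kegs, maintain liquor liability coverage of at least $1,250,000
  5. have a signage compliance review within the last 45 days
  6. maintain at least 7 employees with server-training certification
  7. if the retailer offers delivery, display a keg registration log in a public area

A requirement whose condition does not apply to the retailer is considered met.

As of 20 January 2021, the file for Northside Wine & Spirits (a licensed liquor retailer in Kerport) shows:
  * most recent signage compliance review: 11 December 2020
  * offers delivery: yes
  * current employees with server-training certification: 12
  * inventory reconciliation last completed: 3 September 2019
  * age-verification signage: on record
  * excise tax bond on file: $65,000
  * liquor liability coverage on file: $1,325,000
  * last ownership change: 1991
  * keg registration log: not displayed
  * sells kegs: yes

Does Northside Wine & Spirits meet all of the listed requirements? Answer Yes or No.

1. excise tax bond $65,000 ≥ $10,000 → met
2. age-verification signage present → met
3. inventory reconciliation 505 days ago vs limit 540 → met
4. condition 'sells kegs' holds; liquor liability coverage $1,325,000 ≥ $1,250,000 → met
5. signage compliance review 40 days ago vs limit 45 → met
6. employees with server-training certification 12 ≥ 7 → met
7. condition 'offers delivery' holds; keg registration log absent → not met
Not met: 7

No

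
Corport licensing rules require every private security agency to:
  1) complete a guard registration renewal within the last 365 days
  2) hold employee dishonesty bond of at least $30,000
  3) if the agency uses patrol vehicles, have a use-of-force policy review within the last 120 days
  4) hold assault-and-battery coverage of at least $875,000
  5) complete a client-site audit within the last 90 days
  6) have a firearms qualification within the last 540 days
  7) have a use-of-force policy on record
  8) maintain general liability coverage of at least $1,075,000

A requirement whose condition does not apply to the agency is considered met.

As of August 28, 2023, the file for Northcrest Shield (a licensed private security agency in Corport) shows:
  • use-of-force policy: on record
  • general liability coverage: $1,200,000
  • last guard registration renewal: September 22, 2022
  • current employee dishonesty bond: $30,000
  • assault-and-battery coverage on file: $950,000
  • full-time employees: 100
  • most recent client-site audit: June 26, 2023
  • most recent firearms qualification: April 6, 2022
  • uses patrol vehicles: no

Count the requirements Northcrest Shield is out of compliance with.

0

1. guard registration renewal 340 days ago vs limit 365 → met
2. employee dishonesty bond $30,000 ≥ $30,000 → met
3. condition 'uses patrol vehicles' does not hold → requirement n/a → met
4. assault-and-battery coverage $950,000 ≥ $875,000 → met
5. client-site audit 63 days ago vs limit 90 → met
6. firearms qualification 509 days ago vs limit 540 → met
7. use-of-force policy present → met
8. general liability coverage $1,200,000 ≥ $1,075,000 → met
Not met: 0 of 8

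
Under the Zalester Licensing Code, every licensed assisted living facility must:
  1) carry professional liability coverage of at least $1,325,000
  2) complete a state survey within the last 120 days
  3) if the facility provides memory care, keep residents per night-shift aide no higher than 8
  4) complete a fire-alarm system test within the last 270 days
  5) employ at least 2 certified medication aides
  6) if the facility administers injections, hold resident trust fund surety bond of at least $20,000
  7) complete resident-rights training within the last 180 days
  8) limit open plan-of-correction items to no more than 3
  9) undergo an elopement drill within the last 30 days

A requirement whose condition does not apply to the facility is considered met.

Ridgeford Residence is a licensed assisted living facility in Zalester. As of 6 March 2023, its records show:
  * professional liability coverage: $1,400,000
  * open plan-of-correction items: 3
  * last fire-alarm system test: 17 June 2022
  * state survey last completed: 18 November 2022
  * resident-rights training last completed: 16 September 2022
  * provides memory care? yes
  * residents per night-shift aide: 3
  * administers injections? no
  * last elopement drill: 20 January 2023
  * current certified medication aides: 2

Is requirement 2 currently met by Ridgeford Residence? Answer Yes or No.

2. state survey 108 days ago vs limit 120 → met

Yes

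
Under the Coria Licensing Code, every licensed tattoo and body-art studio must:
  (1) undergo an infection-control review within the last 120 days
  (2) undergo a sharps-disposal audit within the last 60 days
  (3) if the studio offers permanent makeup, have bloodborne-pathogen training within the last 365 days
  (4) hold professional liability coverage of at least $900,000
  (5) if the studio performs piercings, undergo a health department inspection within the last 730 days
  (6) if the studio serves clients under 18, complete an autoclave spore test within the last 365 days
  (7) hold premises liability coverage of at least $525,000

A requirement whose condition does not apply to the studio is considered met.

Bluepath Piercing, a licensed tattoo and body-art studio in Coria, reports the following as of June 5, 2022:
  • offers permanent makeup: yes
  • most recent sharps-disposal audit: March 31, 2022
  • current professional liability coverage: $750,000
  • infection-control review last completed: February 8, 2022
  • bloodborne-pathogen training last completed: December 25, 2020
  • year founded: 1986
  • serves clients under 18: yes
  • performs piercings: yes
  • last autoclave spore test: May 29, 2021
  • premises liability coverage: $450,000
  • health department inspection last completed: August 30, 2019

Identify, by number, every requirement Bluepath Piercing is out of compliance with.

2, 3, 4, 5, 6, 7

1. infection-control review 117 days ago vs limit 120 → met
2. sharps-disposal audit 66 days ago vs limit 60 → not met
3. condition 'offers permanent makeup' holds; bloodborne-pathogen training 527 days ago vs limit 365 → not met
4. professional liability coverage $750,000 < $900,000 → not met
5. condition 'performs piercings' holds; health department inspection 1010 days ago vs limit 730 → not met
6. condition 'serves clients under 18' holds; autoclave spore test 372 days ago vs limit 365 → not met
7. premises liability coverage $450,000 < $525,000 → not met
Not met: 2, 3, 4, 5, 6, 7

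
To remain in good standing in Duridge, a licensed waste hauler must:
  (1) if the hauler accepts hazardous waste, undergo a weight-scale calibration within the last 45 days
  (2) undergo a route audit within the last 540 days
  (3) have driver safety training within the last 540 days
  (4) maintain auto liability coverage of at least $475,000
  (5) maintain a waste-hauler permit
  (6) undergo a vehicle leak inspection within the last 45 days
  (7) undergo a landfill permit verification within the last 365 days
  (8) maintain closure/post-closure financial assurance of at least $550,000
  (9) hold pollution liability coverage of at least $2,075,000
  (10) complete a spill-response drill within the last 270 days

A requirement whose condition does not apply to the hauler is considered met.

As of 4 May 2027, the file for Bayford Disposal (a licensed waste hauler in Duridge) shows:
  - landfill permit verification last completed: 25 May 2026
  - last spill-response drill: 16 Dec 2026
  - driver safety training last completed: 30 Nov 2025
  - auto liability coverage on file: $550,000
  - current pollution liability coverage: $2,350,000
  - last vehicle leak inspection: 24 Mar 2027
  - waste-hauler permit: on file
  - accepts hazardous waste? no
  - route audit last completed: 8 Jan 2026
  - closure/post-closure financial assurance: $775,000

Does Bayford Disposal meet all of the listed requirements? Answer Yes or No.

Yes

1. condition 'accepts hazardous waste' does not hold → requirement n/a → met
2. route audit 481 days ago vs limit 540 → met
3. driver safety training 520 days ago vs limit 540 → met
4. auto liability coverage $550,000 ≥ $475,000 → met
5. waste-hauler permit present → met
6. vehicle leak inspection 41 days ago vs limit 45 → met
7. landfill permit verification 344 days ago vs limit 365 → met
8. closure/post-closure financial assurance $775,000 ≥ $550,000 → met
9. pollution liability coverage $2,350,000 ≥ $2,075,000 → met
10. spill-response drill 139 days ago vs limit 270 → met
All met.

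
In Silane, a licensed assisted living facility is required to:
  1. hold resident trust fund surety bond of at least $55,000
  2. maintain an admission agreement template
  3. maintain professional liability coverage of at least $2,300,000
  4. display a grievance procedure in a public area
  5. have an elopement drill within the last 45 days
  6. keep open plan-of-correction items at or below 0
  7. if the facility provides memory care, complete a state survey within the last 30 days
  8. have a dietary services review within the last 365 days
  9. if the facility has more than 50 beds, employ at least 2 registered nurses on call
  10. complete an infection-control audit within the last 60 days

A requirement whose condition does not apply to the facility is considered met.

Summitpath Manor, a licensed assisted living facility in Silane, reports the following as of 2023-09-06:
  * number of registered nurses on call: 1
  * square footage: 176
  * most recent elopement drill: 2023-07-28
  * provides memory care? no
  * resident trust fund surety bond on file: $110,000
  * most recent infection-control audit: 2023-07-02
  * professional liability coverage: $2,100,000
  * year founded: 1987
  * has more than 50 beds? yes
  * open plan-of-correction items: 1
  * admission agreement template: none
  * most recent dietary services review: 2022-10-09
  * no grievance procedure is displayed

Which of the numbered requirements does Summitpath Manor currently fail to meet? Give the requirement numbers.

1. resident trust fund surety bond $110,000 ≥ $55,000 → met
2. admission agreement template absent → not met
3. professional liability coverage $2,100,000 < $2,300,000 → not met
4. grievance procedure absent → not met
5. elopement drill 40 days ago vs limit 45 → met
6. open plan-of-correction items 1 > 0 → not met
7. condition 'provides memory care' does not hold → requirement n/a → met
8. dietary services review 332 days ago vs limit 365 → met
9. condition 'has more than 50 beds' holds; registered nurses on call 1 < 2 → not met
10. infection-control audit 66 days ago vs limit 60 → not met
Not met: 2, 3, 4, 6, 9, 10

2, 3, 4, 6, 9, 10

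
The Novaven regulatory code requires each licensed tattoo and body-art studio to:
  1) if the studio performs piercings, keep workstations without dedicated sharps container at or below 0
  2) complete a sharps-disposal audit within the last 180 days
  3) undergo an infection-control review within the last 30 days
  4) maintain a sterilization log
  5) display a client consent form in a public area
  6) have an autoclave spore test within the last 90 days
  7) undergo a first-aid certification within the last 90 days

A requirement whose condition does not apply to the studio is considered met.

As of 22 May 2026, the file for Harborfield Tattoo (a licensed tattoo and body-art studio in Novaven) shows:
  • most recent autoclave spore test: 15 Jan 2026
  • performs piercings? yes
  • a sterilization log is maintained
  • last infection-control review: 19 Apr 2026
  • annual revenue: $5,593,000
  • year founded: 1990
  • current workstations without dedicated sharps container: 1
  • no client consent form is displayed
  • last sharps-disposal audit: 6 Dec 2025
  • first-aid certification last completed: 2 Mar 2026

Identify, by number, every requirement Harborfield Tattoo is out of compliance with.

1. condition 'performs piercings' holds; workstations without dedicated sharps container 1 > 0 → not met
2. sharps-disposal audit 167 days ago vs limit 180 → met
3. infection-control review 33 days ago vs limit 30 → not met
4. sterilization log present → met
5. client consent form absent → not met
6. autoclave spore test 127 days ago vs limit 90 → not met
7. first-aid certification 81 days ago vs limit 90 → met
Not met: 1, 3, 5, 6

1, 3, 5, 6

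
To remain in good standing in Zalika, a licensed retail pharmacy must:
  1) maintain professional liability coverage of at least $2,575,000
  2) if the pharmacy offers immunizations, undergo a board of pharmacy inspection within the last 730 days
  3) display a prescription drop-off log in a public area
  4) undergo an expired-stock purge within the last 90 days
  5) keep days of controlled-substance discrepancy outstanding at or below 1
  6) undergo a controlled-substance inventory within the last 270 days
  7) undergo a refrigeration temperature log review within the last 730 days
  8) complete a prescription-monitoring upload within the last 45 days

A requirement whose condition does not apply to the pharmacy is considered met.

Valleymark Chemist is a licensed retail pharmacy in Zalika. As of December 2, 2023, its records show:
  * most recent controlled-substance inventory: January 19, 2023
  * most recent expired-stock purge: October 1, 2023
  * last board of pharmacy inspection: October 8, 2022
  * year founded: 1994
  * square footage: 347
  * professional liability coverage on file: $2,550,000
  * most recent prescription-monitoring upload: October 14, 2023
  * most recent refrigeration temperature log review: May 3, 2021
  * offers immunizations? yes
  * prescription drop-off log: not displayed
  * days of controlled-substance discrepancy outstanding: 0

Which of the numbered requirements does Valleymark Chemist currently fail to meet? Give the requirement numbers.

1, 3, 6, 7, 8

1. professional liability coverage $2,550,000 < $2,575,000 → not met
2. condition 'offers immunizations' holds; board of pharmacy inspection 420 days ago vs limit 730 → met
3. prescription drop-off log absent → not met
4. expired-stock purge 62 days ago vs limit 90 → met
5. days of controlled-substance discrepancy outstanding 0 ≤ 1 → met
6. controlled-substance inventory 317 days ago vs limit 270 → not met
7. refrigeration temperature log review 943 days ago vs limit 730 → not met
8. prescription-monitoring upload 49 days ago vs limit 45 → not met
Not met: 1, 3, 6, 7, 8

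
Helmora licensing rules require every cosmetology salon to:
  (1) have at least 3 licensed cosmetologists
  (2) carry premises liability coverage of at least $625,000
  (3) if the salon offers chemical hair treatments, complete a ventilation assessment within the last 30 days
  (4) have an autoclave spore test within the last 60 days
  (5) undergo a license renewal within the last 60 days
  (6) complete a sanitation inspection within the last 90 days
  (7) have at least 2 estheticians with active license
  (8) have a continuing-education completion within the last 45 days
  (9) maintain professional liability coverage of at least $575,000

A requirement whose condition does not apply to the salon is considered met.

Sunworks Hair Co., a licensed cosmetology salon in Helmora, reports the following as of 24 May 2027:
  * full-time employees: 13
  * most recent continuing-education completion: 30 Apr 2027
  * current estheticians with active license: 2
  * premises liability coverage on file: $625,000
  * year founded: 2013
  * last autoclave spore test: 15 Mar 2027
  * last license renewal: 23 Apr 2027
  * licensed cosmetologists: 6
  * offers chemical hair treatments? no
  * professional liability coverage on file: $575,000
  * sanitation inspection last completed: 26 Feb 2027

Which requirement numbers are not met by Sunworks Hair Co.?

4

1. licensed cosmetologists 6 ≥ 3 → met
2. premises liability coverage $625,000 ≥ $625,000 → met
3. condition 'offers chemical hair treatments' does not hold → requirement n/a → met
4. autoclave spore test 70 days ago vs limit 60 → not met
5. license renewal 31 days ago vs limit 60 → met
6. sanitation inspection 87 days ago vs limit 90 → met
7. estheticians with active license 2 ≥ 2 → met
8. continuing-education completion 24 days ago vs limit 45 → met
9. professional liability coverage $575,000 ≥ $575,000 → met
Not met: 4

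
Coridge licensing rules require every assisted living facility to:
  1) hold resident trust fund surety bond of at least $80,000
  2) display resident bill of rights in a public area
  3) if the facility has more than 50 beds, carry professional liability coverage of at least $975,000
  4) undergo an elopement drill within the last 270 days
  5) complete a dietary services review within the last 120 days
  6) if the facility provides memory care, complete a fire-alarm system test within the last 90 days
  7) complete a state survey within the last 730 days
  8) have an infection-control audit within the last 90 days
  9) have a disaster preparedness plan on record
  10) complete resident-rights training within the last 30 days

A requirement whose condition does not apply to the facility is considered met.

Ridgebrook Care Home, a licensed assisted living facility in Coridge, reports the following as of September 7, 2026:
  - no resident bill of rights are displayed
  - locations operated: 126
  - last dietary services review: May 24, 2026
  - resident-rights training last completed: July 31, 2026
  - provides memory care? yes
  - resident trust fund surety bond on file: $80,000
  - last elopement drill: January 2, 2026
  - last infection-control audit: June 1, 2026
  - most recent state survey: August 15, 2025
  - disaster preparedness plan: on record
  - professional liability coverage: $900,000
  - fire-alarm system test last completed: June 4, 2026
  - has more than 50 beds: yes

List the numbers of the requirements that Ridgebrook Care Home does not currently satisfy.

1. resident trust fund surety bond $80,000 ≥ $80,000 → met
2. resident bill of rights absent → not met
3. condition 'has more than 50 beds' holds; professional liability coverage $900,000 < $975,000 → not met
4. elopement drill 248 days ago vs limit 270 → met
5. dietary services review 106 days ago vs limit 120 → met
6. condition 'provides memory care' holds; fire-alarm system test 95 days ago vs limit 90 → not met
7. state survey 388 days ago vs limit 730 → met
8. infection-control audit 98 days ago vs limit 90 → not met
9. disaster preparedness plan present → met
10. resident-rights training 38 days ago vs limit 30 → not met
Not met: 2, 3, 6, 8, 10

2, 3, 6, 8, 10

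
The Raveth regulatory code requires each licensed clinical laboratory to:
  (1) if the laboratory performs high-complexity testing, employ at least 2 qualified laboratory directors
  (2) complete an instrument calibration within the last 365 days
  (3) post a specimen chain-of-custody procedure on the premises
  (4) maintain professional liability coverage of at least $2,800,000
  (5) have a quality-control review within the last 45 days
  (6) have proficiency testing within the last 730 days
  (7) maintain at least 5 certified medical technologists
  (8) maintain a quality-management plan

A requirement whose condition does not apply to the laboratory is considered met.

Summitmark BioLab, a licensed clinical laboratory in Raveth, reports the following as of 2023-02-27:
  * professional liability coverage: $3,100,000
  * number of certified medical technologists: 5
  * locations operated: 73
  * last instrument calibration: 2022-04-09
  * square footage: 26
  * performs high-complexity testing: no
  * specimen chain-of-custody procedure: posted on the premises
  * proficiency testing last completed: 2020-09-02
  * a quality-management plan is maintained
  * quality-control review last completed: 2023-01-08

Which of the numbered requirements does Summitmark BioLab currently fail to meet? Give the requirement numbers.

1. condition 'performs high-complexity testing' does not hold → requirement n/a → met
2. instrument calibration 324 days ago vs limit 365 → met
3. specimen chain-of-custody procedure present → met
4. professional liability coverage $3,100,000 ≥ $2,800,000 → met
5. quality-control review 50 days ago vs limit 45 → not met
6. proficiency testing 908 days ago vs limit 730 → not met
7. certified medical technologists 5 ≥ 5 → met
8. quality-management plan present → met
Not met: 5, 6

5, 6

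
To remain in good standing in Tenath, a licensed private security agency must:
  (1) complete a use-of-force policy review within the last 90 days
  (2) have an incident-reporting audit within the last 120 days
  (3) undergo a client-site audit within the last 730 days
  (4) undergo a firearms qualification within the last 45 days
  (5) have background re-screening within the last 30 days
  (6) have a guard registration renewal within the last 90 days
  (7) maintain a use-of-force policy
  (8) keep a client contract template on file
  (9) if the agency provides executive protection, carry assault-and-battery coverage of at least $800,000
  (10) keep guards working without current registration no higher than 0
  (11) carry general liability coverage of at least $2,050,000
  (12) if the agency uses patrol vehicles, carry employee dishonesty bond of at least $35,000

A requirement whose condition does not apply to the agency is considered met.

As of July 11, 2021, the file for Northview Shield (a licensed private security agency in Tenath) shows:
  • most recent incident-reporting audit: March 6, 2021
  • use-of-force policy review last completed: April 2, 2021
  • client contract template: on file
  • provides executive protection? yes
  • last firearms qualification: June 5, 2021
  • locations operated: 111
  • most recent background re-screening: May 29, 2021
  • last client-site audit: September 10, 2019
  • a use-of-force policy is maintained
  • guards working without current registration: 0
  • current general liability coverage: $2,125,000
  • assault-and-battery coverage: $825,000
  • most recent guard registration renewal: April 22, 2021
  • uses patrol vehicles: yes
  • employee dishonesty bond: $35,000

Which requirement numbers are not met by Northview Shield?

1. use-of-force policy review 100 days ago vs limit 90 → not met
2. incident-reporting audit 127 days ago vs limit 120 → not met
3. client-site audit 670 days ago vs limit 730 → met
4. firearms qualification 36 days ago vs limit 45 → met
5. background re-screening 43 days ago vs limit 30 → not met
6. guard registration renewal 80 days ago vs limit 90 → met
7. use-of-force policy present → met
8. client contract template present → met
9. condition 'provides executive protection' holds; assault-and-battery coverage $825,000 ≥ $800,000 → met
10. guards working without current registration 0 ≤ 0 → met
11. general liability coverage $2,125,000 ≥ $2,050,000 → met
12. condition 'uses patrol vehicles' holds; employee dishonesty bond $35,000 ≥ $35,000 → met
Not met: 1, 2, 5

1, 2, 5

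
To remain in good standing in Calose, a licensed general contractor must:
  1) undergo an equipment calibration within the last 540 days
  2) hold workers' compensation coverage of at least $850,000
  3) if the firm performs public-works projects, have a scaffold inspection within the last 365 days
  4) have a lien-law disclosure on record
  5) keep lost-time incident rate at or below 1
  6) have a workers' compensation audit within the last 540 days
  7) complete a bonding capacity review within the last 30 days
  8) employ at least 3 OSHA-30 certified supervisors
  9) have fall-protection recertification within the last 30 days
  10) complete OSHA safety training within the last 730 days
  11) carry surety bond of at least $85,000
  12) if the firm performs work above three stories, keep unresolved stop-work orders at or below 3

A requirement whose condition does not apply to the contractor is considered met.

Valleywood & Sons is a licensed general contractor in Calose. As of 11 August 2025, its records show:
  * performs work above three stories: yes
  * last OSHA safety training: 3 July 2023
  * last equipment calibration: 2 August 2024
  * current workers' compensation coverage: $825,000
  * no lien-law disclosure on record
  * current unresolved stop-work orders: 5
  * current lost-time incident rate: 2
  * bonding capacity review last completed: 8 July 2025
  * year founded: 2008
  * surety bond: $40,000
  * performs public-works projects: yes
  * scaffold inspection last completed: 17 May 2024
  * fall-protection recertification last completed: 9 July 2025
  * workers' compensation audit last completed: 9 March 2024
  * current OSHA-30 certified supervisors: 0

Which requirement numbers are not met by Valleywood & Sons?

2, 3, 4, 5, 7, 8, 9, 10, 11, 12

1. equipment calibration 374 days ago vs limit 540 → met
2. workers' compensation coverage $825,000 < $850,000 → not met
3. condition 'performs public-works projects' holds; scaffold inspection 451 days ago vs limit 365 → not met
4. lien-law disclosure absent → not met
5. lost-time incident rate 2 > 1 → not met
6. workers' compensation audit 520 days ago vs limit 540 → met
7. bonding capacity review 34 days ago vs limit 30 → not met
8. OSHA-30 certified supervisors 0 < 3 → not met
9. fall-protection recertification 33 days ago vs limit 30 → not met
10. OSHA safety training 770 days ago vs limit 730 → not met
11. surety bond $40,000 < $85,000 → not met
12. condition 'performs work above three stories' holds; unresolved stop-work orders 5 > 3 → not met
Not met: 2, 3, 4, 5, 7, 8, 9, 10, 11, 12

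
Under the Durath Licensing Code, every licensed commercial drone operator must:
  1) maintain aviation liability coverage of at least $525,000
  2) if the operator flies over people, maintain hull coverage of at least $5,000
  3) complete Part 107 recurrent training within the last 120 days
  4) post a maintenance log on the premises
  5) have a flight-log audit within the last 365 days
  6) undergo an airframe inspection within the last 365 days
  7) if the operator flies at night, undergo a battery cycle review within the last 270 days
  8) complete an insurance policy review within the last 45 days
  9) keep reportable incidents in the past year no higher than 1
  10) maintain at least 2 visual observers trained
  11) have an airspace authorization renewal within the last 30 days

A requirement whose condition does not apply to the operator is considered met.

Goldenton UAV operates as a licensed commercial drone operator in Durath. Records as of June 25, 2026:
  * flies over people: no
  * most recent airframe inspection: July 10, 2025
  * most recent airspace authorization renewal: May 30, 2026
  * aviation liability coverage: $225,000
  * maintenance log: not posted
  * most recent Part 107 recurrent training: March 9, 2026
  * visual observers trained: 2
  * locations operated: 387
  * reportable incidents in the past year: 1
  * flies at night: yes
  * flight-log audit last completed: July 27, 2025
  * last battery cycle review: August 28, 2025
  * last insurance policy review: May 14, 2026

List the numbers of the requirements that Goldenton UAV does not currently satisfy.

1. aviation liability coverage $225,000 < $525,000 → not met
2. condition 'flies over people' does not hold → requirement n/a → met
3. Part 107 recurrent training 108 days ago vs limit 120 → met
4. maintenance log absent → not met
5. flight-log audit 333 days ago vs limit 365 → met
6. airframe inspection 350 days ago vs limit 365 → met
7. condition 'flies at night' holds; battery cycle review 301 days ago vs limit 270 → not met
8. insurance policy review 42 days ago vs limit 45 → met
9. reportable incidents in the past year 1 ≤ 1 → met
10. visual observers trained 2 ≥ 2 → met
11. airspace authorization renewal 26 days ago vs limit 30 → met
Not met: 1, 4, 7

1, 4, 7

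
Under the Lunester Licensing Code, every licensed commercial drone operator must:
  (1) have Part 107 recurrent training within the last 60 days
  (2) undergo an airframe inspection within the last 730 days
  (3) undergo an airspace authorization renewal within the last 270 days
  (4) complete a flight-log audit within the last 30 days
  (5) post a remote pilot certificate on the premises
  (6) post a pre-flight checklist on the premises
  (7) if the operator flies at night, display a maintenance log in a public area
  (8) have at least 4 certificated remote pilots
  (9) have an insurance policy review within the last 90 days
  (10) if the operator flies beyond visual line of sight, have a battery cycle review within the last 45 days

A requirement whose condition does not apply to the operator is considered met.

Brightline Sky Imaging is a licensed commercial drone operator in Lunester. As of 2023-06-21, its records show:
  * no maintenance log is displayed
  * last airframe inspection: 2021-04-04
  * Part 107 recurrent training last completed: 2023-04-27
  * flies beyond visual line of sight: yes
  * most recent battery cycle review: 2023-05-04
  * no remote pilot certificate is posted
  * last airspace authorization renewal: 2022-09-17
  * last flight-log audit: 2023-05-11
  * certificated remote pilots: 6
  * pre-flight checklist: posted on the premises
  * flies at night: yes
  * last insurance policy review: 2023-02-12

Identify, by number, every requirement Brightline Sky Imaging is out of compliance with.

2, 3, 4, 5, 7, 9, 10

1. Part 107 recurrent training 55 days ago vs limit 60 → met
2. airframe inspection 808 days ago vs limit 730 → not met
3. airspace authorization renewal 277 days ago vs limit 270 → not met
4. flight-log audit 41 days ago vs limit 30 → not met
5. remote pilot certificate absent → not met
6. pre-flight checklist present → met
7. condition 'flies at night' holds; maintenance log absent → not met
8. certificated remote pilots 6 ≥ 4 → met
9. insurance policy review 129 days ago vs limit 90 → not met
10. condition 'flies beyond visual line of sight' holds; battery cycle review 48 days ago vs limit 45 → not met
Not met: 2, 3, 4, 5, 7, 9, 10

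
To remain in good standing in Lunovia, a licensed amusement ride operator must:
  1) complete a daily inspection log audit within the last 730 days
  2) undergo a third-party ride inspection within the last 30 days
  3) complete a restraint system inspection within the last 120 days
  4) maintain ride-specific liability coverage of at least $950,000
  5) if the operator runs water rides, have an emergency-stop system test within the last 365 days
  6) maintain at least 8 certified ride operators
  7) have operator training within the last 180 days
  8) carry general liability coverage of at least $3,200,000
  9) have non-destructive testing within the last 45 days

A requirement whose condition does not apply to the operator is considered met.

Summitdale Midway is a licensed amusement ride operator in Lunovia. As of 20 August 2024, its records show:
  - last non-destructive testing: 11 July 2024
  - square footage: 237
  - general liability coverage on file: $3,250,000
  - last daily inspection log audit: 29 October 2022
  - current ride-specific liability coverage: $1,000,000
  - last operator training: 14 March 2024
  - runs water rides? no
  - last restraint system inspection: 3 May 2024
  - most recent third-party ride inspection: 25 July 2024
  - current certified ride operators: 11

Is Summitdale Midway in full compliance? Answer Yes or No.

Yes

1. daily inspection log audit 661 days ago vs limit 730 → met
2. third-party ride inspection 26 days ago vs limit 30 → met
3. restraint system inspection 109 days ago vs limit 120 → met
4. ride-specific liability coverage $1,000,000 ≥ $950,000 → met
5. condition 'runs water rides' does not hold → requirement n/a → met
6. certified ride operators 11 ≥ 8 → met
7. operator training 159 days ago vs limit 180 → met
8. general liability coverage $3,250,000 ≥ $3,200,000 → met
9. non-destructive testing 40 days ago vs limit 45 → met
All met.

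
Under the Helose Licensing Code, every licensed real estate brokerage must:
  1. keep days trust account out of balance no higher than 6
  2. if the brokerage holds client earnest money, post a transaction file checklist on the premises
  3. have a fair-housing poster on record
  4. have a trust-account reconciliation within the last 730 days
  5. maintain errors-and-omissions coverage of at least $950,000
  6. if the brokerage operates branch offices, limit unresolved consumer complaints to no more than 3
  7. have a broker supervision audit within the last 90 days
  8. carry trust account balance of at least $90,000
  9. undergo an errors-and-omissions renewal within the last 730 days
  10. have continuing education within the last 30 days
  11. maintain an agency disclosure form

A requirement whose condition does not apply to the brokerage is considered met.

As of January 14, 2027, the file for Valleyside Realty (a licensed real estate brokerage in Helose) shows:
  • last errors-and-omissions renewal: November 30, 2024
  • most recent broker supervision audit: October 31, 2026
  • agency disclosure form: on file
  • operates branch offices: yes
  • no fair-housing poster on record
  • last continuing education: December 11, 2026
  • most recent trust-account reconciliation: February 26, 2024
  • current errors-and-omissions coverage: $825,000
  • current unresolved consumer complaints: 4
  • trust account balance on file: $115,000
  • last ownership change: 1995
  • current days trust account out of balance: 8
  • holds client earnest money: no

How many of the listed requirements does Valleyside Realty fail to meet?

1. days trust account out of balance 8 > 6 → not met
2. condition 'holds client earnest money' does not hold → requirement n/a → met
3. fair-housing poster absent → not met
4. trust-account reconciliation 1053 days ago vs limit 730 → not met
5. errors-and-omissions coverage $825,000 < $950,000 → not met
6. condition 'operates branch offices' holds; unresolved consumer complaints 4 > 3 → not met
7. broker supervision audit 75 days ago vs limit 90 → met
8. trust account balance $115,000 ≥ $90,000 → met
9. errors-and-omissions renewal 775 days ago vs limit 730 → not met
10. continuing education 34 days ago vs limit 30 → not met
11. agency disclosure form present → met
Not met: 7 of 11

7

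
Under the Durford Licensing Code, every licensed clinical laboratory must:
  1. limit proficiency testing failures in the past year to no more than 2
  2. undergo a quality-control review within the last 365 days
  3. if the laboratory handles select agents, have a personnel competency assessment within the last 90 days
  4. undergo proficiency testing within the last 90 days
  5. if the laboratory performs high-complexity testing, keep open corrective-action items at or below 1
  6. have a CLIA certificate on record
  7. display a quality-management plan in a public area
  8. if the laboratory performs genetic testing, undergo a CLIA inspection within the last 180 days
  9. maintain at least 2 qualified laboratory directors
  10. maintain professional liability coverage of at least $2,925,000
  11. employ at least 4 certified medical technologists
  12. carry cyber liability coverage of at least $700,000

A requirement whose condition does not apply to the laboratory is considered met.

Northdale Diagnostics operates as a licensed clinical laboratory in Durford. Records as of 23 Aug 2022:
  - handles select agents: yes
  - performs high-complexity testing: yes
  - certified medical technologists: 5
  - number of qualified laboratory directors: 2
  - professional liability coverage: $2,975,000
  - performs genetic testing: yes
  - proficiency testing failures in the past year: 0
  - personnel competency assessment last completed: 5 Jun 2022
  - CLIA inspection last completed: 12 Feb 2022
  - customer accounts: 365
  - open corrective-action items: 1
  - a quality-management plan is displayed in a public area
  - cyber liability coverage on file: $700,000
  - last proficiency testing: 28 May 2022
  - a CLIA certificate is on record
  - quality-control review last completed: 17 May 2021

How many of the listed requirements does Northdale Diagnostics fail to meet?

1. proficiency testing failures in the past year 0 ≤ 2 → met
2. quality-control review 463 days ago vs limit 365 → not met
3. condition 'handles select agents' holds; personnel competency assessment 79 days ago vs limit 90 → met
4. proficiency testing 87 days ago vs limit 90 → met
5. condition 'performs high-complexity testing' holds; open corrective-action items 1 ≤ 1 → met
6. CLIA certificate present → met
7. quality-management plan present → met
8. condition 'performs genetic testing' holds; CLIA inspection 192 days ago vs limit 180 → not met
9. qualified laboratory directors 2 ≥ 2 → met
10. professional liability coverage $2,975,000 ≥ $2,925,000 → met
11. certified medical technologists 5 ≥ 4 → met
12. cyber liability coverage $700,000 ≥ $700,000 → met
Not met: 2 of 12

2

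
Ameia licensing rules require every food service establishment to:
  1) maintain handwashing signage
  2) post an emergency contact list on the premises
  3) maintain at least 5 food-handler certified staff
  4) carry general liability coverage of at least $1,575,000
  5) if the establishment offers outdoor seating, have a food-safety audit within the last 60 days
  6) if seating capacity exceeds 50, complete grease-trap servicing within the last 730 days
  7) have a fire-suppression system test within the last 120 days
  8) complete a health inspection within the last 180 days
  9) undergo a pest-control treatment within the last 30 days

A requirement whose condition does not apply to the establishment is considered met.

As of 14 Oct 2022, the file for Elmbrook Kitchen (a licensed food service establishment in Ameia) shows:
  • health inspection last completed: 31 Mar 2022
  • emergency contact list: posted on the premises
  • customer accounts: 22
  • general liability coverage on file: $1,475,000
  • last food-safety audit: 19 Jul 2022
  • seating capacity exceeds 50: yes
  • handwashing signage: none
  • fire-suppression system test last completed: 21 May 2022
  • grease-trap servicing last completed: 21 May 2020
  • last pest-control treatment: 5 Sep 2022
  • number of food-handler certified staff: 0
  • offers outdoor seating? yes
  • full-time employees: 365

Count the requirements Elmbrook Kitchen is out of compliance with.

8

1. handwashing signage absent → not met
2. emergency contact list present → met
3. food-handler certified staff 0 < 5 → not met
4. general liability coverage $1,475,000 < $1,575,000 → not met
5. condition 'offers outdoor seating' holds; food-safety audit 87 days ago vs limit 60 → not met
6. condition 'seating capacity exceeds 50' holds; grease-trap servicing 876 days ago vs limit 730 → not met
7. fire-suppression system test 146 days ago vs limit 120 → not met
8. health inspection 197 days ago vs limit 180 → not met
9. pest-control treatment 39 days ago vs limit 30 → not met
Not met: 8 of 9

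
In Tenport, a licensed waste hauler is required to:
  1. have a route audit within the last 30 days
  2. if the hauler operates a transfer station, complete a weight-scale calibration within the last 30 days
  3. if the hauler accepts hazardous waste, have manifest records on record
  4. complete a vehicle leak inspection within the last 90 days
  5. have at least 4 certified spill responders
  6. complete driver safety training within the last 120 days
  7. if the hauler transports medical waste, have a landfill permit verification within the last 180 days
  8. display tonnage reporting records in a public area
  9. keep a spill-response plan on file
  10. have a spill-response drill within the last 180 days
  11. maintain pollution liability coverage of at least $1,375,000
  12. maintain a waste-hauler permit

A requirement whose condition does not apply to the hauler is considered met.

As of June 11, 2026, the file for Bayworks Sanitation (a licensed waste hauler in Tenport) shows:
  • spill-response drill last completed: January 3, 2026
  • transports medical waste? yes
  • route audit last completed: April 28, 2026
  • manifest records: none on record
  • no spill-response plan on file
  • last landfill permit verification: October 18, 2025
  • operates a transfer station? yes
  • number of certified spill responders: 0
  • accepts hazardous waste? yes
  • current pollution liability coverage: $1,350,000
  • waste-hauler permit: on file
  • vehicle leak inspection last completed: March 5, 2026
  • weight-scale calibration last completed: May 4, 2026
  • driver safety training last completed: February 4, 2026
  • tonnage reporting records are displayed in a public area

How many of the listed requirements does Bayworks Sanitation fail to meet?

1. route audit 44 days ago vs limit 30 → not met
2. condition 'operates a transfer station' holds; weight-scale calibration 38 days ago vs limit 30 → not met
3. condition 'accepts hazardous waste' holds; manifest records absent → not met
4. vehicle leak inspection 98 days ago vs limit 90 → not met
5. certified spill responders 0 < 4 → not met
6. driver safety training 127 days ago vs limit 120 → not met
7. condition 'transports medical waste' holds; landfill permit verification 236 days ago vs limit 180 → not met
8. tonnage reporting records present → met
9. spill-response plan absent → not met
10. spill-response drill 159 days ago vs limit 180 → met
11. pollution liability coverage $1,350,000 < $1,375,000 → not met
12. waste-hauler permit present → met
Not met: 9 of 12

9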